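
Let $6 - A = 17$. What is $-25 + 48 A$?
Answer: $-553$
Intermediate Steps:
$A = -11$ ($A = 6 - 17 = -11$)
$-25 + 48 A = -25 + 48 \left(-11\right) = -25 - 528 = -553$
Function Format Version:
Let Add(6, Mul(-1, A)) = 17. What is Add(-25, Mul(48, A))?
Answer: -553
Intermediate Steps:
A = -11 (A = Add(6, Mul(-1, 17)) = Add(6, -17) = -11)
Add(-25, Mul(48, A)) = Add(-25, Mul(48, -11)) = Add(-25, -528) = -553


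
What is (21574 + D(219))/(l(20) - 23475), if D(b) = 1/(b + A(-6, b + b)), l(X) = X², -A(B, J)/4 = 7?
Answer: -824127/881465 ≈ -0.93495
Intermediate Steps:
A(B, J) = -28 (A(B, J) = -4*7 = -28)
D(b) = 1/(-28 + b) (D(b) = 1/(b - 28) = 1/(-28 + b))
(21574 + D(219))/(l(20) - 23475) = (21574 + 1/(-28 + 219))/(20² - 23475) = (21574 + 1/191)/(400 - 23475) = (21574 + 1/191)/(-23075) = (4120635/191)*(-1/23075) = -824127/881465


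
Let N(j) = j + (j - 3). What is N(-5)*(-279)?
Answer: 3627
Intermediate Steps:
N(j) = -3 + 2*j (N(j) = j + (-3 + j) = -3 + 2*j)
N(-5)*(-279) = (-3 + 2*(-5))*(-279) = (-3 - 10)*(-279) = -13*(-279) = 3627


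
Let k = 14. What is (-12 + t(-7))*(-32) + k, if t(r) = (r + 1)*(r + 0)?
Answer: -946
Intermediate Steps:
t(r) = r*(1 + r) (t(r) = (1 + r)*r = r*(1 + r))
(-12 + t(-7))*(-32) + k = (-12 - 7*(1 - 7))*(-32) + 14 = (-12 - 7*(-6))*(-32) + 14 = (-12 + 42)*(-32) + 14 = 30*(-32) + 14 = -960 + 14 = -946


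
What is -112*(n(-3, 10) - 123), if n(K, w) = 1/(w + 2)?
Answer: 41300/3 ≈ 13767.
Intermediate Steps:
n(K, w) = 1/(2 + w)
-112*(n(-3, 10) - 123) = -112*(1/(2 + 10) - 123) = -112*(1/12 - 123) = -112*(-1475/12) = 41300/3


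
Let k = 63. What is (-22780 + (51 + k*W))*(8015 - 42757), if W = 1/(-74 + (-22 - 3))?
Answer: 8686403292/11 ≈ 7.8967e+8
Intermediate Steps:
W = -1/99 (W = 1/(-74 - 25) = 1/(-99) = -1/99 ≈ -0.010101)
(-22780 + (51 + k*W))*(8015 - 42757) = (-22780 + (51 + 63*(-1/99)))*(8015 - 42757) = (-22780 + (51 - 7/11))*(-34742) = (-22780 + 554/11)*(-34742) = -250026/11*(-34742) = 8686403292/11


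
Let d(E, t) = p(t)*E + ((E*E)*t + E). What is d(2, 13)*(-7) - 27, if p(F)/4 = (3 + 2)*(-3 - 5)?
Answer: 1835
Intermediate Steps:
p(F) = -160 (p(F) = 4*((3 + 2)*(-3 - 5)) = 4*(5*(-8)) = 4*(-40) = -160)
d(E, t) = -159*E + t*E² (d(E, t) = -160*E + ((E*E)*t + E) = -160*E + (E²*t + E) = -160*E + (t*E² + E) = -160*E + (E + t*E²) = -159*E + t*E²)
d(2, 13)*(-7) - 27 = (2*(-159 + 2*13))*(-7) - 27 = (2*(-159 + 26))*(-7) - 27 = (2*(-133))*(-7) - 27 = -266*(-7) - 27 = 1862 - 27 = 1835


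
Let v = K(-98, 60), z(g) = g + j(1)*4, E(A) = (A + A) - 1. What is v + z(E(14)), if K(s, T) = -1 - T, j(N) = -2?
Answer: -42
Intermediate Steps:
E(A) = -1 + 2*A (E(A) = 2*A - 1 = -1 + 2*A)
z(g) = -8 + g (z(g) = g - 2*4 = g - 8 = -8 + g)
v = -61 (v = -1 - 1*60 = -1 - 60 = -61)
v + z(E(14)) = -61 + (-8 + (-1 + 2*14)) = -61 + (-8 + (-1 + 28)) = -61 + (-8 + 27) = -61 + 19 = -42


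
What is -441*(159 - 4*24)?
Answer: -27783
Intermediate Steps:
-441*(159 - 4*24) = -441*(159 - 96) = -441*63 = -27783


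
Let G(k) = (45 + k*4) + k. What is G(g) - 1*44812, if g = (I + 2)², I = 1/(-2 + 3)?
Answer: -44722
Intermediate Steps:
I = 1 (I = 1/1 = 1)
g = 9 (g = (1 + 2)² = 3² = 9)
G(k) = 45 + 5*k (G(k) = (45 + 4*k) + k = 45 + 5*k)
G(g) - 1*44812 = (45 + 5*9) - 1*44812 = (45 + 45) - 44812 = 90 - 44812 = -44722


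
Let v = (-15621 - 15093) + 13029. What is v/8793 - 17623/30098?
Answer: -76360241/29405746 ≈ -2.5968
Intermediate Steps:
v = -17685 (v = -30714 + 13029 = -17685)
v/8793 - 17623/30098 = -17685/8793 - 17623/30098 = -17685*1/8793 - 17623*1/30098 = -1965/977 - 17623/30098 = -76360241/29405746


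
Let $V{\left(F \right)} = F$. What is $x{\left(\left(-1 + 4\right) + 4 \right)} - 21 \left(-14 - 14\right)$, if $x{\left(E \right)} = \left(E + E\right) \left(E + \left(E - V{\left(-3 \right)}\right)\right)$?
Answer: $826$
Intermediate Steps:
$x{\left(E \right)} = 2 E \left(3 + 2 E\right)$ ($x{\left(E \right)} = \left(E + E\right) \left(E + \left(E - -3\right)\right) = 2 E \left(E + \left(E + 3\right)\right) = 2 E \left(E + \left(3 + E\right)\right) = 2 E \left(3 + 2 E\right)$)
$x{\left(\left(-1 + 4\right) + 4 \right)} - 21 \left(-14 - 14\right) = 2 \left(\left(-1 + 4\right) + 4\right) \left(3 + 2 \left(\left(-1 + 4\right) + 4\right)\right) - 21 \left(-14 - 14\right) = 2 \left(3 + 4\right) \left(3 + 2 \left(3 + 4\right)\right) - -588 = 2 \cdot 7 \left(3 + 2 \cdot 7\right) + 588 = 2 \cdot 7 \left(3 + 14\right) + 588 = 2 \cdot 7 \cdot 17 + 588 = 238 + 588 = 826$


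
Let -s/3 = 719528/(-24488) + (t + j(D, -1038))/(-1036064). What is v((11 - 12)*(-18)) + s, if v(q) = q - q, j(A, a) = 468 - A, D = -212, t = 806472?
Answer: 17935373343/198211994 ≈ 90.486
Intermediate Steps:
v(q) = 0
s = 17935373343/198211994 (s = -3*(719528/(-24488) + (806472 + (468 - 1*(-212)))/(-1036064)) = -3*(719528*(-1/24488) + (806472 + (468 + 212))*(-1/1036064)) = -3*(-89941/3061 + (806472 + 680)*(-1/1036064)) = -3*(-89941/3061 + 807152*(-1/1036064)) = -3*(-89941/3061 - 50447/64754) = -3*(-5978457781/198211994) = 17935373343/198211994 ≈ 90.486)
v((11 - 12)*(-18)) + s = 0 + 17935373343/198211994 = 17935373343/198211994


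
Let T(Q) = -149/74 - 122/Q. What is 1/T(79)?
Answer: -5846/20799 ≈ -0.28107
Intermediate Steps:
T(Q) = -149/74 - 122/Q (T(Q) = -149*1/74 - 122/Q = -149/74 - 122/Q)
1/T(79) = 1/(-149/74 - 122/79) = 1/(-20799/5846) = -5846/20799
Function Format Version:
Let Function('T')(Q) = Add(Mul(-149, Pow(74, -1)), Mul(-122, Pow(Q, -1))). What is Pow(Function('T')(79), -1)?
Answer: Rational(-5846, 20799) ≈ -0.28107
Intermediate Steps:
Function('T')(Q) = Add(Rational(-149, 74), Mul(-122, Pow(Q, -1))) (Function('T')(Q) = Add(Mul(-149, Rational(1, 74)), Mul(-122, Pow(Q, -1))) = Add(Rational(-149, 74), Mul(-122, Pow(Q, -1))))
Pow(Function('T')(79), -1) = Pow(Add(Rational(-149, 74), Mul(-122, Pow(79, -1))), -1) = Pow(Add(Rational(-149, 74), Mul(-122, Rational(1, 79))), -1) = Pow(Add(Rational(-149, 74), Rational(-122, 79)), -1) = Pow(Rational(-20799, 5846), -1) = Rational(-5846, 20799)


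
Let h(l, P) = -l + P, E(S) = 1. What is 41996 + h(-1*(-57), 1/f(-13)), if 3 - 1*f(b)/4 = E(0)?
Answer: 335513/8 ≈ 41939.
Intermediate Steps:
f(b) = 8 (f(b) = 12 - 4*1 = 12 - 4 = 8)
h(l, P) = P - l
41996 + h(-1*(-57), 1/f(-13)) = 41996 + (1/8 - (-1)*(-57)) = 41996 + (1/8 - 1*57) = 41996 + (1/8 - 57) = 41996 - 455/8 = 335513/8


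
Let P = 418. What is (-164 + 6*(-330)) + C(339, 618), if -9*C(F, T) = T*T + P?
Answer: -401638/9 ≈ -44626.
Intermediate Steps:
C(F, T) = -418/9 - T²/9 (C(F, T) = -(T*T + 418)/9 = -(T² + 418)/9 = -(418 + T²)/9 = -418/9 - T²/9)
(-164 + 6*(-330)) + C(339, 618) = (-164 + 6*(-330)) + (-418/9 - ⅑*618²) = (-164 - 1980) + (-418/9 - ⅑*381924) = -2144 + (-418/9 - 42436) = -2144 - 382342/9 = -401638/9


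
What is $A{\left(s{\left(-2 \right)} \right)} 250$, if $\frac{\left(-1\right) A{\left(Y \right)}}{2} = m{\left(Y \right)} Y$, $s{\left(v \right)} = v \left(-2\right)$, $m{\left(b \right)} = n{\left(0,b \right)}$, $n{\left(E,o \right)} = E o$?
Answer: $0$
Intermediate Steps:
$m{\left(b \right)} = 0$ ($m{\left(b \right)} = 0 b = 0$)
$s{\left(v \right)} = - 2 v$
$A{\left(Y \right)} = 0$ ($A{\left(Y \right)} = - 2 \cdot 0 Y = \left(-2\right) 0 = 0$)
$A{\left(s{\left(-2 \right)} \right)} 250 = 0 \cdot 250 = 0$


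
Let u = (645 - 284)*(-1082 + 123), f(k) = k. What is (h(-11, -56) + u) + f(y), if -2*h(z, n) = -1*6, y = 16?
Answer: -346180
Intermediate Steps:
h(z, n) = 3 (h(z, n) = -(-1)*6/2 = -½*(-6) = 3)
u = -346199 (u = 361*(-959) = -346199)
(h(-11, -56) + u) + f(y) = (3 - 346199) + 16 = -346196 + 16 = -346180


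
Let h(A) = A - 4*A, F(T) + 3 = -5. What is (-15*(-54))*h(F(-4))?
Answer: 19440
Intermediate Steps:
F(T) = -8 (F(T) = -3 - 5 = -8)
h(A) = -3*A
(-15*(-54))*h(F(-4)) = (-15*(-54))*(-3*(-8)) = 810*24 = 19440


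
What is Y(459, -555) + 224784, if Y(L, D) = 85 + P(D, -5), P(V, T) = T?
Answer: 224864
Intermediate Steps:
Y(L, D) = 80 (Y(L, D) = 85 - 5 = 80)
Y(459, -555) + 224784 = 80 + 224784 = 224864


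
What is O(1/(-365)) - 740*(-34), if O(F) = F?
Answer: 9183399/365 ≈ 25160.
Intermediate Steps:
O(1/(-365)) - 740*(-34) = 1/(-365) - 740*(-34) = -1/365 + 25160 = 9183399/365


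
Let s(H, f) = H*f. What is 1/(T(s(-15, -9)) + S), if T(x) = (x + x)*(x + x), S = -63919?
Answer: 1/8981 ≈ 0.00011135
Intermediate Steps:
T(x) = 4*x**2 (T(x) = (2*x)*(2*x) = 4*x**2)
1/(T(s(-15, -9)) + S) = 1/(4*(-15*(-9))**2 - 63919) = 1/(4*135**2 - 63919) = 1/(4*18225 - 63919) = 1/(72900 - 63919) = 1/8981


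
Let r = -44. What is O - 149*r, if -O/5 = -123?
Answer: 7171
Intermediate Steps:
O = 615 (O = -5*(-123) = 615)
O - 149*r = 615 - 149*(-44) = 615 + 6556 = 7171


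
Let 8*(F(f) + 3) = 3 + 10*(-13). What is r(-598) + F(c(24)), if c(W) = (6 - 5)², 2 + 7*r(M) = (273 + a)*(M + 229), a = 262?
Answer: -1580393/56 ≈ -28221.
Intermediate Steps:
r(M) = 122513/7 + 535*M/7 (r(M) = -2/7 + ((273 + 262)*(M + 229))/7 = -2/7 + (535*(229 + M))/7 = -2/7 + (122515 + 535*M)/7 = -2/7 + (122515/7 + 535*M/7) = 122513/7 + 535*M/7)
c(W) = 1 (c(W) = 1² = 1)
F(f) = -151/8 (F(f) = -3 + (3 + 10*(-13))/8 = -3 + (3 - 130)/8 = -3 + (⅛)*(-127) = -3 - 127/8 = -151/8)
r(-598) + F(c(24)) = (122513/7 + (535/7)*(-598)) - 151/8 = (122513/7 - 319930/7) - 151/8 = -197417/7 - 151/8 = -1580393/56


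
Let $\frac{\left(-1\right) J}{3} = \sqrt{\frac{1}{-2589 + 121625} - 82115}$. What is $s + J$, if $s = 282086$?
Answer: $282086 - \frac{3 i \sqrt{290883545655501}}{59518} \approx 2.8209 \cdot 10^{5} - 859.67 i$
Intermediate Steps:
$J = - \frac{3 i \sqrt{290883545655501}}{59518}$ ($J = - 3 \sqrt{\frac{1}{-2589 + 121625} - 82115} = - 3 \sqrt{\frac{1}{119036} - 82115} = - 3 \sqrt{- \frac{9774641139}{119036}} = - 3 \frac{i \sqrt{290883545655501}}{59518} = - \frac{3 i \sqrt{290883545655501}}{59518} \approx - 859.67 i$)
$s + J = 282086 - \frac{3 i \sqrt{290883545655501}}{59518}$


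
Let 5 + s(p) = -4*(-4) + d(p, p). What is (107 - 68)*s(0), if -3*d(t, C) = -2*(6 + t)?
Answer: 585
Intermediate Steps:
d(t, C) = 4 + 2*t/3 (d(t, C) = -(-2)*(6 + t)/3 = -(-12 - 2*t)/3 = 4 + 2*t/3)
s(p) = 15 + 2*p/3 (s(p) = -5 + (-4*(-4) + (4 + 2*p/3)) = -5 + (16 + (4 + 2*p/3)) = -5 + (20 + 2*p/3) = 15 + 2*p/3)
(107 - 68)*s(0) = (107 - 68)*(15 + (2/3)*0) = 39*(15 + 0) = 39*15 = 585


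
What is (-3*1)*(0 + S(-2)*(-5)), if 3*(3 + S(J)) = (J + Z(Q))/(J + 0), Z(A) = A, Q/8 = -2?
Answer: 0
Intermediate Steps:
Q = -16 (Q = 8*(-2) = -16)
S(J) = -3 + (-16 + J)/(3*J) (S(J) = -3 + ((J - 16)/(J + 0))/3 = -3 + ((-16 + J)/J)/3 = -3 + (-16 + J)/(3*J))
(-3*1)*(0 + S(-2)*(-5)) = (-3*1)*(0 + ((8/3)*(-2 - 1*(-2))/(-2))*(-5)) = -3*(0 + ((8/3)*(-½)*(-2 + 2))*(-5)) = -3*(0 + ((8/3)*(-½)*0)*(-5)) = -3*(0 + 0*(-5)) = -3*(0 + 0) = -3*0 = 0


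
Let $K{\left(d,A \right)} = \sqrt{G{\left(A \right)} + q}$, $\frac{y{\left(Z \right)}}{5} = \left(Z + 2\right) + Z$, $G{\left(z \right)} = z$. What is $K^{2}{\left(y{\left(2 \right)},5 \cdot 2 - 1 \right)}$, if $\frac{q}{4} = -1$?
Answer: $5$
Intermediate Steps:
$q = -4$ ($q = 4 \left(-1\right) = -4$)
$y{\left(Z \right)} = 10 + 10 Z$ ($y{\left(Z \right)} = 5 \left(\left(Z + 2\right) + Z\right) = 5 \left(\left(2 + Z\right) + Z\right) = 5 \left(2 + 2 Z\right) = 10 + 10 Z$)
$K{\left(d,A \right)} = \sqrt{-4 + A}$ ($K{\left(d,A \right)} = \sqrt{A - 4} = \sqrt{-4 + A}$)
$K^{2}{\left(y{\left(2 \right)},5 \cdot 2 - 1 \right)} = \left(\sqrt{-4 + \left(5 \cdot 2 - 1\right)}\right)^{2} = \left(\sqrt{-4 + \left(10 - 1\right)}\right)^{2} = \left(\sqrt{-4 + 9}\right)^{2} = \left(\sqrt{5}\right)^{2} = 5$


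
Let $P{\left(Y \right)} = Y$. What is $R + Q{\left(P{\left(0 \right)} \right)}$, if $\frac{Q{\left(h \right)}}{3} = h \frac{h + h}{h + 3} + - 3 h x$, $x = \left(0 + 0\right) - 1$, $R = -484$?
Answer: $-484$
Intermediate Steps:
$x = -1$ ($x = 0 - 1 = -1$)
$Q{\left(h \right)} = 9 h + \frac{6 h^{2}}{3 + h}$ ($Q{\left(h \right)} = 3 \left(h \frac{h + h}{h + 3} + - 3 h \left(-1\right)\right) = 3 \left(h \frac{2 h}{3 + h} + 3 h\right) = 3 \left(\frac{2 h^{2}}{3 + h} + 3 h\right) = 3 \left(3 h + \frac{2 h^{2}}{3 + h}\right) = 9 h + \frac{6 h^{2}}{3 + h}$)
$R + Q{\left(P{\left(0 \right)} \right)} = -484 + 3 \cdot 0 \frac{1}{3 + 0} \left(9 + 5 \cdot 0\right) = -484 + 3 \cdot 0 \cdot \frac{1}{3} \left(9 + 0\right) = -484 + 3 \cdot 0 \cdot \frac{1}{3} \cdot 9 = -484 + 0 = -484$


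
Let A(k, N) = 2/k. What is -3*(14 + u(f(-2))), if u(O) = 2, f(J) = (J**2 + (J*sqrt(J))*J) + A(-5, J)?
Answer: -48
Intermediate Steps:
f(J) = -2/5 + J**2 + J**(5/2) (f(J) = (J**2 + (J*sqrt(J))*J) + 2/(-5) = (J**2 + J**(3/2)*J) + 2*(-1/5) = (J**2 + J**(5/2)) - 2/5 = -2/5 + J**2 + J**(5/2))
-3*(14 + u(f(-2))) = -3*(14 + 2) = -3*16 = -48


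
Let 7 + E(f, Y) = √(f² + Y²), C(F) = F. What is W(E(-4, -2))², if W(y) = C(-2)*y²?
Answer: 34724 - 15456*√5 ≈ 163.33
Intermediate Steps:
E(f, Y) = -7 + √(Y² + f²) (E(f, Y) = -7 + √(f² + Y²) = -7 + √(Y² + f²))
W(y) = -2*y²
W(E(-4, -2))² = (-2*(-7 + √((-2)² + (-4)²))²)² = (-2*(-7 + √(4 + 16))²)² = (-2*(-7 + √20)²)² = (-2*(-7 + 2*√5)²)² = 4*(-7 + 2*√5)⁴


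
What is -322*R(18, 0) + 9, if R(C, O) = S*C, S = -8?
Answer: 46377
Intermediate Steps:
R(C, O) = -8*C
-322*R(18, 0) + 9 = -(-2576)*18 + 9 = -322*(-144) + 9 = 46368 + 9 = 46377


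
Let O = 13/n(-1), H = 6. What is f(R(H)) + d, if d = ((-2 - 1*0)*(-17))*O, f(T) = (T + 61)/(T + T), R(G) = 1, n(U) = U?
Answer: -411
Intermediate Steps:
f(T) = (61 + T)/(2*T) (f(T) = (61 + T)/((2*T)) = (61 + T)*(1/(2*T)) = (61 + T)/(2*T))
O = -13 (O = 13/(-1) = 13*(-1) = -13)
d = -442 (d = ((-2 - 1*0)*(-17))*(-13) = ((-2 + 0)*(-17))*(-13) = -2*(-17)*(-13) = 34*(-13) = -442)
f(R(H)) + d = (½)*(61 + 1)/1 - 442 = (½)*1*62 - 442 = 31 - 442 = -411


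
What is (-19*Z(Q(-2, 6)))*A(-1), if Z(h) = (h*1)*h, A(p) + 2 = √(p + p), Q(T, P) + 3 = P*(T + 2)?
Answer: 342 - 171*I*√2 ≈ 342.0 - 241.83*I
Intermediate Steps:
Q(T, P) = -3 + P*(2 + T) (Q(T, P) = -3 + P*(T + 2) = -3 + P*(2 + T))
A(p) = -2 + √2*√p (A(p) = -2 + √(p + p) = -2 + √(2*p) = -2 + √2*√p)
Z(h) = h² (Z(h) = h*h = h²)
(-19*Z(Q(-2, 6)))*A(-1) = (-19*(-3 + 2*6 + 6*(-2))²)*(-2 + √2*√(-1)) = (-19*(-3 + 12 - 12)²)*(-2 + √2*I) = (-19*(-3)²)*(-2 + I*√2) = (-19*9)*(-2 + I*√2) = -171*(-2 + I*√2) = 342 - 171*I*√2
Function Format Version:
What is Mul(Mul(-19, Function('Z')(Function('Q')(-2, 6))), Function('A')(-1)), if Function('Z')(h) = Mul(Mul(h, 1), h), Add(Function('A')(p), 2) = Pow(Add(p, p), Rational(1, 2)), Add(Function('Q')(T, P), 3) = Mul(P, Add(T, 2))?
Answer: Add(342, Mul(-171, I, Pow(2, Rational(1, 2)))) ≈ Add(342.00, Mul(-241.83, I))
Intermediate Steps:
Function('Q')(T, P) = Add(-3, Mul(P, Add(2, T))) (Function('Q')(T, P) = Add(-3, Mul(P, Add(T, 2))) = Add(-3, Mul(P, Add(2, T))))
Function('A')(p) = Add(-2, Mul(Pow(2, Rational(1, 2)), Pow(p, Rational(1, 2)))) (Function('A')(p) = Add(-2, Pow(Add(p, p), Rational(1, 2))) = Add(-2, Pow(Mul(2, p), Rational(1, 2))) = Add(-2, Mul(Pow(2, Rational(1, 2)), Pow(p, Rational(1, 2)))))
Function('Z')(h) = Pow(h, 2) (Function('Z')(h) = Mul(h, h) = Pow(h, 2))
Mul(Mul(-19, Function('Z')(Function('Q')(-2, 6))), Function('A')(-1)) = Mul(Mul(-19, Pow(Add(-3, Mul(2, 6), Mul(6, -2)), 2)), Add(-2, Mul(Pow(2, Rational(1, 2)), Pow(-1, Rational(1, 2))))) = Mul(Mul(-19, Pow(Add(-3, 12, -12), 2)), Add(-2, Mul(Pow(2, Rational(1, 2)), I))) = Mul(Mul(-19, Pow(-3, 2)), Add(-2, Mul(I, Pow(2, Rational(1, 2))))) = Mul(Mul(-19, 9), Add(-2, Mul(I, Pow(2, Rational(1, 2))))) = Mul(-171, Add(-2, Mul(I, Pow(2, Rational(1, 2))))) = Add(342, Mul(-171, I, Pow(2, Rational(1, 2))))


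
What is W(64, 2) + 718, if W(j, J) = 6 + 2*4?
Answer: 732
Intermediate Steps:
W(j, J) = 14 (W(j, J) = 6 + 8 = 14)
W(64, 2) + 718 = 14 + 718 = 732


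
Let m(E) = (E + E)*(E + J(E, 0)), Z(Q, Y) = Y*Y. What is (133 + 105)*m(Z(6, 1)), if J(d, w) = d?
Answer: 952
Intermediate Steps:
Z(Q, Y) = Y**2
m(E) = 4*E**2 (m(E) = (E + E)*(E + E) = (2*E)*(2*E) = 4*E**2)
(133 + 105)*m(Z(6, 1)) = (133 + 105)*(4*(1**2)**2) = 238*(4*1**2) = 238*(4*1) = 238*4 = 952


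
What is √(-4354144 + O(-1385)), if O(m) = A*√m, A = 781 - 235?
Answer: √(-4354144 + 546*I*√1385) ≈ 4.869 + 2086.7*I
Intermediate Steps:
A = 546
O(m) = 546*√m
√(-4354144 + O(-1385)) = √(-4354144 + 546*√(-1385)) = √(-4354144 + 546*(I*√1385)) = √(-4354144 + 546*I*√1385)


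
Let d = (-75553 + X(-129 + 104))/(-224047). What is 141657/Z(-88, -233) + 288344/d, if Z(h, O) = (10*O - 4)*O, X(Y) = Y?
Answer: 5855388380881807/6850163186 ≈ 8.5478e+5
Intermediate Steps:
Z(h, O) = O*(-4 + 10*O) (Z(h, O) = (-4 + 10*O)*O = O*(-4 + 10*O))
d = 75578/224047 (d = (-75553 + (-129 + 104))/(-224047) = (-75553 - 25)*(-1/224047) = -75578*(-1/224047) = 75578/224047 ≈ 0.33733)
141657/Z(-88, -233) + 288344/d = 141657/((2*(-233)*(-2 + 5*(-233)))) + 288344/(75578/224047) = 141657/((2*(-233)*(-2 - 1165))) + 288344*(224047/75578) = 141657/((2*(-233)*(-1167))) + 32301304084/37789 = 141657/543822 + 32301304084/37789 = 141657*(1/543822) + 32301304084/37789 = 47219/181274 + 32301304084/37789 = 5855388380881807/6850163186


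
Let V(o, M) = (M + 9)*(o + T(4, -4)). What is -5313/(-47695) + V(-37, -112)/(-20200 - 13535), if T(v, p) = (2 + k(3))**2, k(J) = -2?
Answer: -506318/321798165 ≈ -0.0015734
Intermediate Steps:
T(v, p) = 0 (T(v, p) = (2 - 2)**2 = 0**2 = 0)
V(o, M) = o*(9 + M) (V(o, M) = (M + 9)*(o + 0) = (9 + M)*o = o*(9 + M))
-5313/(-47695) + V(-37, -112)/(-20200 - 13535) = -5313/(-47695) + (-37*(9 - 112))/(-20200 - 13535) = -5313*(-1/47695) - 37*(-103)/(-33735) = 5313/47695 + 3811*(-1/33735) = 5313/47695 - 3811/33735 = -506318/321798165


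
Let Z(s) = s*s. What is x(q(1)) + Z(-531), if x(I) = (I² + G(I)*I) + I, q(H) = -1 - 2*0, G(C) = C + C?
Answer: 281963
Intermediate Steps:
G(C) = 2*C
q(H) = -1 (q(H) = -1 + 0 = -1)
x(I) = I + 3*I² (x(I) = (I² + (2*I)*I) + I = (I² + 2*I²) + I = 3*I² + I = I + 3*I²)
Z(s) = s²
x(q(1)) + Z(-531) = -(1 + 3*(-1)) + (-531)² = -(1 - 3) + 281961 = -1*(-2) + 281961 = 2 + 281961 = 281963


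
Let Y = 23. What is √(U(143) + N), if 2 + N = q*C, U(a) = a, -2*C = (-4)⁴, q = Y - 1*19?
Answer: I*√371 ≈ 19.261*I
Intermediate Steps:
q = 4 (q = 23 - 1*19 = 23 - 19 = 4)
C = -128 (C = -½*(-4)⁴ = -½*256 = -128)
N = -514 (N = -2 + 4*(-128) = -2 - 512 = -514)
√(U(143) + N) = √(143 - 514) = √(-371) = I*√371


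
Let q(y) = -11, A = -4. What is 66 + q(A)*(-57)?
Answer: 693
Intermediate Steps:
66 + q(A)*(-57) = 66 - 11*(-57) = 66 + 627 = 693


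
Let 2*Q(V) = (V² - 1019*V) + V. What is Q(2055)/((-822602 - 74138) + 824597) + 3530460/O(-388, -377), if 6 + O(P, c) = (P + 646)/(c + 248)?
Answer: -31838312490/72143 ≈ -4.4132e+5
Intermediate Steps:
Q(V) = V²/2 - 509*V (Q(V) = ((V² - 1019*V) + V)/2 = (V² - 1018*V)/2 = V²/2 - 509*V)
O(P, c) = -6 + (646 + P)/(248 + c) (O(P, c) = -6 + (P + 646)/(c + 248) = -6 + (646 + P)/(248 + c))
Q(2055)/((-822602 - 74138) + 824597) + 3530460/O(-388, -377) = ((½)*2055*(-1018 + 2055))/((-822602 - 74138) + 824597) + 3530460/(((-842 - 388 - 6*(-377))/(248 - 377))) = ((½)*2055*1037)/(-896740 + 824597) + 3530460/(((-842 - 388 + 2262)/(-129))) = (2131035/2)/(-72143) + 3530460/((-1/129*1032)) = (2131035/2)*(-1/72143) + 3530460/(-8) = -2131035/144286 + 3530460*(-⅛) = -2131035/144286 - 882615/2 = -31838312490/72143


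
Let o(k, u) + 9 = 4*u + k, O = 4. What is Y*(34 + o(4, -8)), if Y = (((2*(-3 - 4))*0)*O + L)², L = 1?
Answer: -3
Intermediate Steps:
o(k, u) = -9 + k + 4*u (o(k, u) = -9 + (4*u + k) = -9 + (k + 4*u) = -9 + k + 4*u)
Y = 1 (Y = (((2*(-3 - 4))*0)*4 + 1)² = (((2*(-7))*0)*4 + 1)² = (-14*0*4 + 1)² = (0*4 + 1)² = (0 + 1)² = 1² = 1)
Y*(34 + o(4, -8)) = 1*(34 + (-9 + 4 + 4*(-8))) = 1*(34 + (-9 + 4 - 32)) = 1*(34 - 37) = 1*(-3) = -3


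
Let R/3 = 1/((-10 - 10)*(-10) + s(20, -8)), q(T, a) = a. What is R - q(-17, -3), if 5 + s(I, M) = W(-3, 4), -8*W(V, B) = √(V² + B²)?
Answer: 4689/1555 ≈ 3.0154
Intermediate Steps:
W(V, B) = -√(B² + V²)/8 (W(V, B) = -√(V² + B²)/8 = -√(B² + V²)/8)
s(I, M) = -45/8 (s(I, M) = -5 - √(4² + (-3)²)/8 = -5 - √(16 + 9)/8 = -5 - √25/8 = -5 - ⅛*5 = -5 - 5/8 = -45/8)
R = 24/1555 (R = 3/((-10 - 10)*(-10) - 45/8) = 3/(-20*(-10) - 45/8) = 3/(200 - 45/8) = 3/(1555/8) = 3*(8/1555) = 24/1555 ≈ 0.015434)
R - q(-17, -3) = 24/1555 - 1*(-3) = 24/1555 + 3 = 4689/1555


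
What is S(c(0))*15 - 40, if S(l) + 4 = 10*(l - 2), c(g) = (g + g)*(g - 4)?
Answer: -400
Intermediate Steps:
c(g) = 2*g*(-4 + g) (c(g) = (2*g)*(-4 + g) = 2*g*(-4 + g))
S(l) = -24 + 10*l (S(l) = -4 + 10*(l - 2) = -4 + 10*(-2 + l) = -4 + (-20 + 10*l) = -24 + 10*l)
S(c(0))*15 - 40 = (-24 + 10*(2*0*(-4 + 0)))*15 - 40 = (-24 + 10*(2*0*(-4)))*15 - 40 = (-24 + 10*0)*15 - 40 = (-24 + 0)*15 - 40 = -24*15 - 40 = -360 - 40 = -400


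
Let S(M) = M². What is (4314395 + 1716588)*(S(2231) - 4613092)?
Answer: 2196900146427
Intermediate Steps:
(4314395 + 1716588)*(S(2231) - 4613092) = (4314395 + 1716588)*(2231² - 4613092) = 6030983*(4977361 - 4613092) = 6030983*364269 = 2196900146427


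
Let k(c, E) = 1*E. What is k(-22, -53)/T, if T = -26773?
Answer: 53/26773 ≈ 0.0019796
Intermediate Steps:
k(c, E) = E
k(-22, -53)/T = -53/(-26773) = -53*(-1/26773) = 53/26773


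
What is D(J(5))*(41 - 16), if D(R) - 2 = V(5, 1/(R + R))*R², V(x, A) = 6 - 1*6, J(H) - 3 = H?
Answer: 50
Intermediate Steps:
J(H) = 3 + H
V(x, A) = 0 (V(x, A) = 6 - 6 = 0)
D(R) = 2 (D(R) = 2 + 0*R² = 2 + 0 = 2)
D(J(5))*(41 - 16) = 2*(41 - 16) = 2*25 = 50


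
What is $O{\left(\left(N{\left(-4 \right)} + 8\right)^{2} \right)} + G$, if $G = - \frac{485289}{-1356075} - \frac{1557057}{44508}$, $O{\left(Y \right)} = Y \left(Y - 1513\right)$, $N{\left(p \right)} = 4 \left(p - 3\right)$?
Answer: $- \frac{142183407082267}{319344900} \approx -4.4523 \cdot 10^{5}$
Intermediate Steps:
$N{\left(p \right)} = -12 + 4 p$ ($N{\left(p \right)} = 4 \left(-3 + p\right) = -12 + 4 p$)
$O{\left(Y \right)} = Y \left(-1513 + Y\right)$
$G = - \frac{11057602267}{319344900}$ ($G = \left(-485289\right) \left(- \frac{1}{1356075}\right) - \frac{519019}{14836} = \frac{7703}{21525} - \frac{519019}{14836} = - \frac{11057602267}{319344900} \approx -34.626$)
$O{\left(\left(N{\left(-4 \right)} + 8\right)^{2} \right)} + G = \left(\left(-12 + 4 \left(-4\right)\right) + 8\right)^{2} \left(-1513 + \left(\left(-12 + 4 \left(-4\right)\right) + 8\right)^{2}\right) - \frac{11057602267}{319344900} = \left(\left(-12 - 16\right) + 8\right)^{2} \left(-1513 + \left(\left(-12 - 16\right) + 8\right)^{2}\right) - \frac{11057602267}{319344900} = \left(-28 + 8\right)^{2} \left(-1513 + \left(-28 + 8\right)^{2}\right) - \frac{11057602267}{319344900} = \left(-20\right)^{2} \left(-1513 + \left(-20\right)^{2}\right) - \frac{11057602267}{319344900} = 400 \left(-1513 + 400\right) - \frac{11057602267}{319344900} = 400 \left(-1113\right) - \frac{11057602267}{319344900} = -445200 - \frac{11057602267}{319344900} = - \frac{142183407082267}{319344900}$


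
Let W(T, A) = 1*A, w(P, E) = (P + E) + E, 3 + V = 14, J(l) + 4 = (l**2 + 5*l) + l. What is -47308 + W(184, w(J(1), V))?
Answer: -47283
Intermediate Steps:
J(l) = -4 + l**2 + 6*l (J(l) = -4 + ((l**2 + 5*l) + l) = -4 + (l**2 + 6*l) = -4 + l**2 + 6*l)
V = 11 (V = -3 + 14 = 11)
w(P, E) = P + 2*E (w(P, E) = (E + P) + E = P + 2*E)
W(T, A) = A
-47308 + W(184, w(J(1), V)) = -47308 + ((-4 + 1**2 + 6*1) + 2*11) = -47308 + ((-4 + 1 + 6) + 22) = -47308 + (3 + 22) = -47308 + 25 = -47283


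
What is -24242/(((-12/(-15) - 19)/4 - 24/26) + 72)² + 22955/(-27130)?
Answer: -10265471304719/1623384370034 ≈ -6.3235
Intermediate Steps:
-24242/(((-12/(-15) - 19)/4 - 24/26) + 72)² + 22955/(-27130) = -24242/(((-12*(-1/15) - 19)*(¼) - 24*1/26) + 72)² + 22955*(-1/27130) = -24242/(((⅘ - 19)*(¼) - 12/13) + 72)² - 4591/5426 = -24242/((-91/5*¼ - 12/13) + 72)² - 4591/5426 = -24242/((-91/20 - 12/13) + 72)² - 4591/5426 = -24242/(-1423/260 + 72)² - 4591/5426 = -24242/((17297/260)²) - 4591/5426 = -24242/299186209/67600 - 4591/5426 = -24242*67600/299186209 - 4591/5426 = -1638759200/299186209 - 4591/5426 = -10265471304719/1623384370034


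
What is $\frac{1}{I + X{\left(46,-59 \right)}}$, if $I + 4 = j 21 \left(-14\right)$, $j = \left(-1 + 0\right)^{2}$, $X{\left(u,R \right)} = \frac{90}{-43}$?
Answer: $- \frac{43}{12904} \approx -0.0033323$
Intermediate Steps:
$X{\left(u,R \right)} = - \frac{90}{43}$ ($X{\left(u,R \right)} = 90 \left(- \frac{1}{43}\right) = - \frac{90}{43}$)
$j = 1$ ($j = \left(-1\right)^{2} = 1$)
$I = -298$ ($I = -4 + 1 \cdot 21 \left(-14\right) = -4 + 21 \left(-14\right) = -4 - 294 = -298$)
$\frac{1}{I + X{\left(46,-59 \right)}} = \frac{1}{-298 - \frac{90}{43}} = \frac{1}{- \frac{12904}{43}} = - \frac{43}{12904}$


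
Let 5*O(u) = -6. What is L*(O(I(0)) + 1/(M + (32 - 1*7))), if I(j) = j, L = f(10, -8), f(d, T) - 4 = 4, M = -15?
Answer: -44/5 ≈ -8.8000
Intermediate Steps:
f(d, T) = 8 (f(d, T) = 4 + 4 = 8)
L = 8
O(u) = -6/5 (O(u) = (⅕)*(-6) = -6/5)
L*(O(I(0)) + 1/(M + (32 - 1*7))) = 8*(-6/5 + 1/(-15 + (32 - 1*7))) = 8*(-6/5 + 1/(-15 + (32 - 7))) = 8*(-6/5 + 1/(-15 + 25)) = 8*(-6/5 + 1/10) = 8*(-6/5 + ⅒) = 8*(-11/10) = -44/5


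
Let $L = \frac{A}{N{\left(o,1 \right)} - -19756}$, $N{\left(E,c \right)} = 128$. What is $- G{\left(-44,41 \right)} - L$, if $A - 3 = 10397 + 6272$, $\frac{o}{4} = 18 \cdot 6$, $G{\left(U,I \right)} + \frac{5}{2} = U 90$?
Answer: $\frac{39386839}{9942} \approx 3961.7$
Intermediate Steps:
$G{\left(U,I \right)} = - \frac{5}{2} + 90 U$ ($G{\left(U,I \right)} = - \frac{5}{2} + U 90 = - \frac{5}{2} + 90 U$)
$o = 432$ ($o = 4 \cdot 18 \cdot 6 = 4 \cdot 108 = 432$)
$A = 16672$ ($A = 3 + \left(10397 + 6272\right) = 3 + 16669 = 16672$)
$L = \frac{4168}{4971}$ ($L = \frac{16672}{128 - -19756} = \frac{16672}{128 + 19756} = \frac{16672}{19884} = 16672 \cdot \frac{1}{19884} = \frac{4168}{4971} \approx 0.83846$)
$- G{\left(-44,41 \right)} - L = - (- \frac{5}{2} + 90 \left(-44\right)) - \frac{4168}{4971} = - (- \frac{5}{2} - 3960) - \frac{4168}{4971} = \left(-1\right) \left(- \frac{7925}{2}\right) - \frac{4168}{4971} = \frac{7925}{2} - \frac{4168}{4971} = \frac{39386839}{9942}$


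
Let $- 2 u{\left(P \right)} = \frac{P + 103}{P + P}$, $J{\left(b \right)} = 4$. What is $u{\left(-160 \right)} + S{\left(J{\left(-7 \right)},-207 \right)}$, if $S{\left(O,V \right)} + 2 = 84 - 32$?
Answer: $\frac{31943}{640} \approx 49.911$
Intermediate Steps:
$S{\left(O,V \right)} = 50$ ($S{\left(O,V \right)} = -2 + \left(84 - 32\right) = -2 + 52 = 50$)
$u{\left(P \right)} = - \frac{103 + P}{4 P}$ ($u{\left(P \right)} = - \frac{\left(P + 103\right) \frac{1}{P + P}}{2} = - \frac{\left(103 + P\right) \frac{1}{2 P}}{2} = - \frac{\frac{1}{2} \frac{1}{P} \left(103 + P\right)}{2} = - \frac{103 + P}{4 P}$)
$u{\left(-160 \right)} + S{\left(J{\left(-7 \right)},-207 \right)} = \frac{-103 - -160}{4 \left(-160\right)} + 50 = \frac{1}{4} \left(- \frac{1}{160}\right) \left(-103 + 160\right) + 50 = \frac{1}{4} \left(- \frac{1}{160}\right) 57 + 50 = - \frac{57}{640} + 50 = \frac{31943}{640}$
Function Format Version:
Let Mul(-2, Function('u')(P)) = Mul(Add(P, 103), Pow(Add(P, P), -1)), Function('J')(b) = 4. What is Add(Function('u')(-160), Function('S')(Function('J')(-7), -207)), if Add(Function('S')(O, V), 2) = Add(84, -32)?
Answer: Rational(31943, 640) ≈ 49.911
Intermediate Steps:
Function('S')(O, V) = 50 (Function('S')(O, V) = Add(-2, Add(84, -32)) = Add(-2, 52) = 50)
Function('u')(P) = Mul(Rational(-1, 4), Pow(P, -1), Add(103, P)) (Function('u')(P) = Mul(Rational(-1, 2), Mul(Add(P, 103), Pow(Add(P, P), -1))) = Mul(Rational(-1, 2), Mul(Add(103, P), Pow(Mul(2, P), -1))) = Mul(Rational(-1, 2), Mul(Add(103, P), Mul(Rational(1, 2), Pow(P, -1)))) = Mul(Rational(-1, 2), Mul(Rational(1, 2), Pow(P, -1), Add(103, P))) = Mul(Rational(-1, 4), Pow(P, -1), Add(103, P)))
Add(Function('u')(-160), Function('S')(Function('J')(-7), -207)) = Add(Mul(Rational(1, 4), Pow(-160, -1), Add(-103, Mul(-1, -160))), 50) = Add(Mul(Rational(1, 4), Rational(-1, 160), Add(-103, 160)), 50) = Add(Mul(Rational(1, 4), Rational(-1, 160), 57), 50) = Add(Rational(-57, 640), 50) = Rational(31943, 640)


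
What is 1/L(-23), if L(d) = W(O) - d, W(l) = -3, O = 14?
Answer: 1/20 ≈ 0.050000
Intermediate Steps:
L(d) = -3 - d
1/L(-23) = 1/(-3 - 1*(-23)) = 1/(-3 + 23) = 1/20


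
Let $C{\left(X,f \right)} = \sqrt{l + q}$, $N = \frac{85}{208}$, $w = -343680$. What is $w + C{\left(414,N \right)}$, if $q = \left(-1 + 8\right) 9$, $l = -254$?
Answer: $-343680 + i \sqrt{191} \approx -3.4368 \cdot 10^{5} + 13.82 i$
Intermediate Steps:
$q = 63$ ($q = 7 \cdot 9 = 63$)
$N = \frac{85}{208}$ ($N = 85 \cdot \frac{1}{208} = \frac{85}{208} \approx 0.40865$)
$C{\left(X,f \right)} = i \sqrt{191}$ ($C{\left(X,f \right)} = \sqrt{-254 + 63} = \sqrt{-191} = i \sqrt{191}$)
$w + C{\left(414,N \right)} = -343680 + i \sqrt{191}$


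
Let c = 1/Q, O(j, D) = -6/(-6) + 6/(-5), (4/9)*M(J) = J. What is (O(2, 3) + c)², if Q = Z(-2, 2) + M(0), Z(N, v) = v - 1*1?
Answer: 16/25 ≈ 0.64000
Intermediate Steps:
M(J) = 9*J/4
Z(N, v) = -1 + v (Z(N, v) = v - 1 = -1 + v)
Q = 1 (Q = (-1 + 2) + (9/4)*0 = 1 + 0 = 1)
O(j, D) = -⅕ (O(j, D) = -6*(-⅙) + 6*(-⅕) = 1 - 6/5 = -⅕)
c = 1 (c = 1/1 = 1)
(O(2, 3) + c)² = (-⅕ + 1)² = (⅘)² = 16/25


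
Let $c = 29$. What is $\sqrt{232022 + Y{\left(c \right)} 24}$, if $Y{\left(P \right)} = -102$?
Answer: $\sqrt{229574} \approx 479.14$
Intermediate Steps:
$\sqrt{232022 + Y{\left(c \right)} 24} = \sqrt{232022 - 2448} = \sqrt{229574}$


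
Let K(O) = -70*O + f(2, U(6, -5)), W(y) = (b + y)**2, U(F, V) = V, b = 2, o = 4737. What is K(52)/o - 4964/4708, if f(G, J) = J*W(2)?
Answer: -3419019/1858483 ≈ -1.8397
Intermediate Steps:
W(y) = (2 + y)**2
f(G, J) = 16*J (f(G, J) = J*(2 + 2)**2 = J*4**2 = J*16 = 16*J)
K(O) = -80 - 70*O (K(O) = -70*O + 16*(-5) = -70*O - 80 = -80 - 70*O)
K(52)/o - 4964/4708 = (-80 - 70*52)/4737 - 4964/4708 = (-80 - 3640)*(1/4737) - 4964*1/4708 = -3720*1/4737 - 1241/1177 = -1240/1579 - 1241/1177 = -3419019/1858483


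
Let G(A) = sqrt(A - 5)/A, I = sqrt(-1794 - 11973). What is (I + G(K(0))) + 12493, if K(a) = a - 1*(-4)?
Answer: 12493 + I/4 + I*sqrt(13767) ≈ 12493.0 + 117.58*I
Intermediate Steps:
I = I*sqrt(13767) (I = sqrt(-13767) = I*sqrt(13767) ≈ 117.33*I)
K(a) = 4 + a (K(a) = a + 4 = 4 + a)
G(A) = sqrt(-5 + A)/A
(I + G(K(0))) + 12493 = (I*sqrt(13767) + sqrt(-5 + (4 + 0))/(4 + 0)) + 12493 = (I*sqrt(13767) + sqrt(-5 + 4)/4) + 12493 = (I*sqrt(13767) + sqrt(-1)/4) + 12493 = (I*sqrt(13767) + I/4) + 12493 = (I/4 + I*sqrt(13767)) + 12493 = 12493 + I/4 + I*sqrt(13767)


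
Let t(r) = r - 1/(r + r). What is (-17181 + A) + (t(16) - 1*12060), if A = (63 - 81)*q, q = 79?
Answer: -980705/32 ≈ -30647.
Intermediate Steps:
t(r) = r - 1/(2*r)
A = -1422 (A = (63 - 81)*79 = -18*79 = -1422)
(-17181 + A) + (t(16) - 1*12060) = (-17181 - 1422) + ((16 - ½/16) - 1*12060) = -18603 + ((16 - ½*1/16) - 12060) = -18603 + ((16 - 1/32) - 12060) = -18603 + (511/32 - 12060) = -18603 - 385409/32 = -980705/32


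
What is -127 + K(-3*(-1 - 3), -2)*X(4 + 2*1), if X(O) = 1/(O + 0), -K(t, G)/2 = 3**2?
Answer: -130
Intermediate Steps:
K(t, G) = -18 (K(t, G) = -2*3**2 = -2*9 = -18)
X(O) = 1/O
-127 + K(-3*(-1 - 3), -2)*X(4 + 2*1) = -127 - 18/(4 + 2*1) = -127 - 18/(4 + 2) = -127 - 18/6 = -127 - 18*1/6 = -127 - 3 = -130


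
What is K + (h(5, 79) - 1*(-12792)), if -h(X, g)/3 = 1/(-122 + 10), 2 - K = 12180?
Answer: 68771/112 ≈ 614.03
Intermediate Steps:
K = -12178 (K = 2 - 1*12180 = 2 - 12180 = -12178)
h(X, g) = 3/112 (h(X, g) = -3/(-122 + 10) = -3/(-112) = -3*(-1/112) = 3/112)
K + (h(5, 79) - 1*(-12792)) = -12178 + (3/112 - 1*(-12792)) = -12178 + (3/112 + 12792) = -12178 + 1432707/112 = 68771/112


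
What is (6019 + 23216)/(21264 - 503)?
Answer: 29235/20761 ≈ 1.4082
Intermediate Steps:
(6019 + 23216)/(21264 - 503) = 29235/20761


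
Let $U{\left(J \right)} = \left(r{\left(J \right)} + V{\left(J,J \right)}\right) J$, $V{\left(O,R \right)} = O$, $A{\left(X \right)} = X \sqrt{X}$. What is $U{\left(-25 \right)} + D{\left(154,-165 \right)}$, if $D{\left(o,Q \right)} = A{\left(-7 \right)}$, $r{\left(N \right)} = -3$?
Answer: $700 - 7 i \sqrt{7} \approx 700.0 - 18.52 i$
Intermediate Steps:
$A{\left(X \right)} = X^{\frac{3}{2}}$
$D{\left(o,Q \right)} = - 7 i \sqrt{7}$ ($D{\left(o,Q \right)} = \left(-7\right)^{\frac{3}{2}} = - 7 i \sqrt{7}$)
$U{\left(J \right)} = J \left(-3 + J\right)$ ($U{\left(J \right)} = \left(-3 + J\right) J = J \left(-3 + J\right)$)
$U{\left(-25 \right)} + D{\left(154,-165 \right)} = - 25 \left(-3 - 25\right) - 7 i \sqrt{7} = \left(-25\right) \left(-28\right) - 7 i \sqrt{7} = 700 - 7 i \sqrt{7}$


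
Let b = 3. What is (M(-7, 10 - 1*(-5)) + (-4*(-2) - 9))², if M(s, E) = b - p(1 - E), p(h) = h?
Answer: 256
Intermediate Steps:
M(s, E) = 2 + E (M(s, E) = 3 - (1 - E) = 3 + (-1 + E) = 2 + E)
(M(-7, 10 - 1*(-5)) + (-4*(-2) - 9))² = ((2 + (10 - 1*(-5))) + (-4*(-2) - 9))² = ((2 + (10 + 5)) + (8 - 9))² = ((2 + 15) - 1)² = (17 - 1)² = 16² = 256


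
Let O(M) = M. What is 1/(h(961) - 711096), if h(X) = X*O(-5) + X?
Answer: -1/714940 ≈ -1.3987e-6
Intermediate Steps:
h(X) = -4*X (h(X) = X*(-5) + X = -5*X + X = -4*X)
1/(h(961) - 711096) = 1/(-4*961 - 711096) = 1/(-3844 - 711096) = 1/(-714940) = -1/714940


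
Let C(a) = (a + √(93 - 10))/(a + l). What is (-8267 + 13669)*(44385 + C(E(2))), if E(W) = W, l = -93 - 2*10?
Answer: 719303018/3 - 146*√83/3 ≈ 2.3977e+8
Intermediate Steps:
l = -113 (l = -93 - 20 = -113)
C(a) = (a + √83)/(-113 + a) (C(a) = (a + √(93 - 10))/(a - 113) = (a + √83)/(-113 + a))
(-8267 + 13669)*(44385 + C(E(2))) = (-8267 + 13669)*(44385 + (2 + √83)/(-113 + 2)) = 5402*(44385 + (2 + √83)/(-111)) = 5402*(44385 - (2 + √83)/111) = 5402*(44385 + (-2/111 - √83/111)) = 5402*(4926733/111 - √83/111) = 719303018/3 - 146*√83/3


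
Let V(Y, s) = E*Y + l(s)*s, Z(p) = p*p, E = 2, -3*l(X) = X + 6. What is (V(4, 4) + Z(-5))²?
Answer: 3481/9 ≈ 386.78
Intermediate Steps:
l(X) = -2 - X/3 (l(X) = -(X + 6)/3 = -(6 + X)/3 = -2 - X/3)
Z(p) = p²
V(Y, s) = 2*Y + s*(-2 - s/3) (V(Y, s) = 2*Y + (-2 - s/3)*s = 2*Y + s*(-2 - s/3))
(V(4, 4) + Z(-5))² = ((2*4 - ⅓*4*(6 + 4)) + (-5)²)² = ((8 - ⅓*4*10) + 25)² = ((8 - 40/3) + 25)² = (-16/3 + 25)² = (59/3)² = 3481/9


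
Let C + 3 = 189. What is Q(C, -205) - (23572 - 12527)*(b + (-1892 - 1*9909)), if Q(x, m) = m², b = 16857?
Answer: -55801495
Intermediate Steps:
C = 186 (C = -3 + 189 = 186)
Q(C, -205) - (23572 - 12527)*(b + (-1892 - 1*9909)) = (-205)² - (23572 - 12527)*(16857 + (-1892 - 1*9909)) = 42025 - 11045*(16857 + (-1892 - 9909)) = 42025 - 11045*(16857 - 11801) = 42025 - 11045*5056 = 42025 - 1*55843520 = 42025 - 55843520 = -55801495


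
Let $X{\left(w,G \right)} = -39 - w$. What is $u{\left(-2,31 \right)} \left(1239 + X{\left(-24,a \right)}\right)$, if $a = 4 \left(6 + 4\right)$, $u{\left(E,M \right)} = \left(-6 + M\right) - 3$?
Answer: $26928$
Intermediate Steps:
$u{\left(E,M \right)} = -9 + M$
$a = 40$ ($a = 4 \cdot 10 = 40$)
$u{\left(-2,31 \right)} \left(1239 + X{\left(-24,a \right)}\right) = \left(-9 + 31\right) \left(1239 - 15\right) = 22 \left(1239 + \left(-39 + 24\right)\right) = 22 \left(1239 - 15\right) = 22 \cdot 1224 = 26928$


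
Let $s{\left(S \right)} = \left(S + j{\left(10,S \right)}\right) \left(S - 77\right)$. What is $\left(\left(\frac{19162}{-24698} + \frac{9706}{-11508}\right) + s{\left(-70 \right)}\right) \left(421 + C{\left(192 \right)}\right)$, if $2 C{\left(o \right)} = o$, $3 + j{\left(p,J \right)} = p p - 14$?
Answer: $- \frac{70262033902709}{71056146} \approx -9.8882 \cdot 10^{5}$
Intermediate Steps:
$j{\left(p,J \right)} = -17 + p^{2}$ ($j{\left(p,J \right)} = -3 + \left(p p - 14\right) = -3 + \left(p^{2} - 14\right) = -3 + \left(-14 + p^{2}\right) = -17 + p^{2}$)
$s{\left(S \right)} = \left(-77 + S\right) \left(83 + S\right)$ ($s{\left(S \right)} = \left(S - \left(17 - 10^{2}\right)\right) \left(S - 77\right) = \left(S + \left(-17 + 100\right)\right) \left(-77 + S\right) = \left(S + 83\right) \left(-77 + S\right) = \left(83 + S\right) \left(-77 + S\right) = \left(-77 + S\right) \left(83 + S\right)$)
$C{\left(o \right)} = \frac{o}{2}$
$\left(\left(\frac{19162}{-24698} + \frac{9706}{-11508}\right) + s{\left(-70 \right)}\right) \left(421 + C{\left(192 \right)}\right) = \left(\left(\frac{19162}{-24698} + \frac{9706}{-11508}\right) + \left(-6391 + \left(-70\right)^{2} + 6 \left(-70\right)\right)\right) \left(421 + \frac{1}{2} \cdot 192\right) = \left(\left(19162 \left(- \frac{1}{24698}\right) + 9706 \left(- \frac{1}{11508}\right)\right) - 1911\right) \left(421 + 96\right) = \left(\left(- \frac{9581}{12349} - \frac{4853}{5754}\right) - 1911\right) 517 = \left(- \frac{115058771}{71056146} - 1911\right) 517 = \left(- \frac{135903353777}{71056146}\right) 517 = - \frac{70262033902709}{71056146}$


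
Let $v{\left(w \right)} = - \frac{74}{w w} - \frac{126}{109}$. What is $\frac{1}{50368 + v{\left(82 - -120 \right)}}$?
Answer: $\frac{2223818}{112006690339} \approx 1.9854 \cdot 10^{-5}$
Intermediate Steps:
$v{\left(w \right)} = - \frac{126}{109} - \frac{74}{w^{2}}$ ($v{\left(w \right)} = - \frac{74}{w^{2}} - \frac{126}{109} = - \frac{126}{109} - \frac{74}{w^{2}}$)
$\frac{1}{50368 + v{\left(82 - -120 \right)}} = \frac{1}{50368 - \left(\frac{126}{109} + \frac{74}{\left(82 - -120\right)^{2}}\right)} = \frac{1}{50368 - \left(\frac{126}{109} + \frac{74}{\left(82 + 120\right)^{2}}\right)} = \frac{1}{50368 - \left(\frac{126}{109} + \frac{74}{40804}\right)} = \frac{1}{50368 - \frac{2574685}{2223818}} = \frac{1}{\frac{112006690339}{2223818}} = \frac{2223818}{112006690339}$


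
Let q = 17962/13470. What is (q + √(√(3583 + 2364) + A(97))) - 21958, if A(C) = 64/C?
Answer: -147878149/6735 + √(6208 + 9409*√5947)/97 ≈ -21948.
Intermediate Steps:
q = 8981/6735 (q = 17962*(1/13470) = 8981/6735 ≈ 1.3335)
(q + √(√(3583 + 2364) + A(97))) - 21958 = (8981/6735 + √(√(3583 + 2364) + 64/97)) - 21958 = (8981/6735 + √(√5947 + 64*(1/97))) - 21958 = (8981/6735 + √(√5947 + 64/97)) - 21958 = (8981/6735 + √(64/97 + √5947)) - 21958 = -147878149/6735 + √(64/97 + √5947)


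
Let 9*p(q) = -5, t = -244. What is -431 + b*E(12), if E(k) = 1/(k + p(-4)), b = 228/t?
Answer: -2708486/6283 ≈ -431.08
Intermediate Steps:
p(q) = -5/9 (p(q) = (⅑)*(-5) = -5/9)
b = -57/61 (b = 228/(-244) = 228*(-1/244) = -57/61 ≈ -0.93443)
E(k) = 1/(-5/9 + k) (E(k) = 1/(k - 5/9) = 1/(-5/9 + k))
-431 + b*E(12) = -431 - 513/(61*(-5 + 9*12)) = -431 - 513/(61*(-5 + 108)) = -431 - 513/(61*103) = -431 - 57/61*9/103 = -431 - 513/6283 = -2708486/6283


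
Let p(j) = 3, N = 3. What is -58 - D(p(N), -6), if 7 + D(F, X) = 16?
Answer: -67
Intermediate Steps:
D(F, X) = 9 (D(F, X) = -7 + 16 = 9)
-58 - D(p(N), -6) = -58 - 1*9 = -58 - 9 = -67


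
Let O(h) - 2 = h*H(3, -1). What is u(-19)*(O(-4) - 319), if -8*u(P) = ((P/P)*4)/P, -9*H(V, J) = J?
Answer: -2857/342 ≈ -8.3538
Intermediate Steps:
H(V, J) = -J/9
u(P) = -1/(2*P) (u(P) = -(P/P)*4/(8*P) = -1*4/(8*P) = -1/(2*P))
O(h) = 2 + h/9 (O(h) = 2 + h*(-1/9*(-1)) = 2 + h*(1/9) = 2 + h/9)
u(-19)*(O(-4) - 319) = (-1/2/(-19))*((2 + (1/9)*(-4)) - 319) = (-1/2*(-1/19))*((2 - 4/9) - 319) = (14/9 - 319)/38 = (1/38)*(-2857/9) = -2857/342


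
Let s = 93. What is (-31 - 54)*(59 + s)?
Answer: -12920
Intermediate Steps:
(-31 - 54)*(59 + s) = (-31 - 54)*(59 + 93) = -85*152 = -12920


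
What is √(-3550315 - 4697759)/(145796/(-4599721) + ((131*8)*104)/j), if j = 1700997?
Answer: 1117730231691*I*√8248074/36190604660 ≈ 88699.0*I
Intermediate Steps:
√(-3550315 - 4697759)/(145796/(-4599721) + ((131*8)*104)/j) = √(-3550315 - 4697759)/(145796/(-4599721) + ((131*8)*104)/1700997) = √(-8248074)/(145796*(-1/4599721) + (1048*104)*(1/1700997)) = (I*√8248074)/(-20828/657103 + 108992*(1/1700997)) = (I*√8248074)/(-20828/657103 + 108992/1700997) = (I*√8248074)/(36190604660/1117730231691) = (I*√8248074)*(1117730231691/36190604660) = 1117730231691*I*√8248074/36190604660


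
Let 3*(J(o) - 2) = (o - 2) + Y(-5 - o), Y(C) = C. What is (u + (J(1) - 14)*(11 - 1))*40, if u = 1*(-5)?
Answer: -17800/3 ≈ -5933.3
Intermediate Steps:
J(o) = -1/3 (J(o) = 2 + ((o - 2) + (-5 - o))/3 = 2 + ((-2 + o) + (-5 - o))/3 = 2 + (1/3)*(-7) = 2 - 7/3 = -1/3)
u = -5
(u + (J(1) - 14)*(11 - 1))*40 = (-5 + (-1/3 - 14)*(11 - 1))*40 = (-5 - 43/3*10)*40 = (-5 - 430/3)*40 = -445/3*40 = -17800/3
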